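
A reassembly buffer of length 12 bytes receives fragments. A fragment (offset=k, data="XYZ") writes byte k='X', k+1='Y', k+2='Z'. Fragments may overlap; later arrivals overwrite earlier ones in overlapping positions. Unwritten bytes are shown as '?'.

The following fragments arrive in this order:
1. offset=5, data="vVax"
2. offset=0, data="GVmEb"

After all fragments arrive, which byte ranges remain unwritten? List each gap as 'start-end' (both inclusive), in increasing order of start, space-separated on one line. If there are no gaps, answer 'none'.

Fragment 1: offset=5 len=4
Fragment 2: offset=0 len=5
Gaps: 9-11

Answer: 9-11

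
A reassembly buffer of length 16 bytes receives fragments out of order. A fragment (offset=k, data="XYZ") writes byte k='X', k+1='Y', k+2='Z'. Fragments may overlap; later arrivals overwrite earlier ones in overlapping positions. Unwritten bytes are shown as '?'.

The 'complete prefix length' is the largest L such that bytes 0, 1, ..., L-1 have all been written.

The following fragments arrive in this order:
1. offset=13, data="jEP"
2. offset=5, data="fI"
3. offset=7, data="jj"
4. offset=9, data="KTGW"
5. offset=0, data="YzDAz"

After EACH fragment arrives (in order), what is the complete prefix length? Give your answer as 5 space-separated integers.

Answer: 0 0 0 0 16

Derivation:
Fragment 1: offset=13 data="jEP" -> buffer=?????????????jEP -> prefix_len=0
Fragment 2: offset=5 data="fI" -> buffer=?????fI??????jEP -> prefix_len=0
Fragment 3: offset=7 data="jj" -> buffer=?????fIjj????jEP -> prefix_len=0
Fragment 4: offset=9 data="KTGW" -> buffer=?????fIjjKTGWjEP -> prefix_len=0
Fragment 5: offset=0 data="YzDAz" -> buffer=YzDAzfIjjKTGWjEP -> prefix_len=16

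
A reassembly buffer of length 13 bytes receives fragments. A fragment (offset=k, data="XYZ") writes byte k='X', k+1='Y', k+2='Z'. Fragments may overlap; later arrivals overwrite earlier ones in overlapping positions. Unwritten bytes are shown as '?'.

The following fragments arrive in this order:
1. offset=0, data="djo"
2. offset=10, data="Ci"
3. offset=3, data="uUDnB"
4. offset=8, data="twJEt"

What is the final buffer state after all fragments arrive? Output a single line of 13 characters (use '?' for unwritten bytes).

Answer: djouUDnBtwJEt

Derivation:
Fragment 1: offset=0 data="djo" -> buffer=djo??????????
Fragment 2: offset=10 data="Ci" -> buffer=djo???????Ci?
Fragment 3: offset=3 data="uUDnB" -> buffer=djouUDnB??Ci?
Fragment 4: offset=8 data="twJEt" -> buffer=djouUDnBtwJEt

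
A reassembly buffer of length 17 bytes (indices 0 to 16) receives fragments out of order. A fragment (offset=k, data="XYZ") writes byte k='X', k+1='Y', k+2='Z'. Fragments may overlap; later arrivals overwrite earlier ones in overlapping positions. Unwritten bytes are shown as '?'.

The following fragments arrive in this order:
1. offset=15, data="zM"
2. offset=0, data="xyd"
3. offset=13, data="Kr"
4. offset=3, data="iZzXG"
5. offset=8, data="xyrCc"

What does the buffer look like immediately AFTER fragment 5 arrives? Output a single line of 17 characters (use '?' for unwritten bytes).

Answer: xydiZzXGxyrCcKrzM

Derivation:
Fragment 1: offset=15 data="zM" -> buffer=???????????????zM
Fragment 2: offset=0 data="xyd" -> buffer=xyd????????????zM
Fragment 3: offset=13 data="Kr" -> buffer=xyd??????????KrzM
Fragment 4: offset=3 data="iZzXG" -> buffer=xydiZzXG?????KrzM
Fragment 5: offset=8 data="xyrCc" -> buffer=xydiZzXGxyrCcKrzM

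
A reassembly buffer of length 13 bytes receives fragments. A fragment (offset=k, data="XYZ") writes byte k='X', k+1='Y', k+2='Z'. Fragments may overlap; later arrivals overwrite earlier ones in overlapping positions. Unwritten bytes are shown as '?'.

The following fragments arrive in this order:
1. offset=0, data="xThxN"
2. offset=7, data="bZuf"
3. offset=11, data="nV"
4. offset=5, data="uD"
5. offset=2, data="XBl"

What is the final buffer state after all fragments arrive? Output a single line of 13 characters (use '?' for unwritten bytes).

Fragment 1: offset=0 data="xThxN" -> buffer=xThxN????????
Fragment 2: offset=7 data="bZuf" -> buffer=xThxN??bZuf??
Fragment 3: offset=11 data="nV" -> buffer=xThxN??bZufnV
Fragment 4: offset=5 data="uD" -> buffer=xThxNuDbZufnV
Fragment 5: offset=2 data="XBl" -> buffer=xTXBluDbZufnV

Answer: xTXBluDbZufnV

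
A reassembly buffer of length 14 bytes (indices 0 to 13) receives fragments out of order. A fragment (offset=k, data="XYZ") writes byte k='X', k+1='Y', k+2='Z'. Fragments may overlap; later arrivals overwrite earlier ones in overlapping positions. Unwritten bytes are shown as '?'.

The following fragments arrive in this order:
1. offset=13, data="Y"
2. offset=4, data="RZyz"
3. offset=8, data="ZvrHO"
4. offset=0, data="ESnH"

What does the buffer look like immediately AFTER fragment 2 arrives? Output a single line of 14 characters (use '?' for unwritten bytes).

Answer: ????RZyz?????Y

Derivation:
Fragment 1: offset=13 data="Y" -> buffer=?????????????Y
Fragment 2: offset=4 data="RZyz" -> buffer=????RZyz?????Y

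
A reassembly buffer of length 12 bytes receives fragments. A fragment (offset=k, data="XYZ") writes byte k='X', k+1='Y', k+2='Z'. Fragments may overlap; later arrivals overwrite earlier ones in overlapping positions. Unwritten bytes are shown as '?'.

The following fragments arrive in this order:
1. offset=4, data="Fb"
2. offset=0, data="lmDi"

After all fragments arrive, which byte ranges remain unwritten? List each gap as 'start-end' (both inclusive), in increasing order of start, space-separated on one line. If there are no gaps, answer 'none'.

Answer: 6-11

Derivation:
Fragment 1: offset=4 len=2
Fragment 2: offset=0 len=4
Gaps: 6-11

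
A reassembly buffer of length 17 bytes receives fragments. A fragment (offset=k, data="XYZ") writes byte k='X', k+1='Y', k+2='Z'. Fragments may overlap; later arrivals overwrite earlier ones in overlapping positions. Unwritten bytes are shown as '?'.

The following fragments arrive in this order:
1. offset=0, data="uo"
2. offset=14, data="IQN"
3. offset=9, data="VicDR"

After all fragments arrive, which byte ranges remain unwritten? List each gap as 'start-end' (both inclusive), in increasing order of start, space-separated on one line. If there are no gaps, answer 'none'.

Fragment 1: offset=0 len=2
Fragment 2: offset=14 len=3
Fragment 3: offset=9 len=5
Gaps: 2-8

Answer: 2-8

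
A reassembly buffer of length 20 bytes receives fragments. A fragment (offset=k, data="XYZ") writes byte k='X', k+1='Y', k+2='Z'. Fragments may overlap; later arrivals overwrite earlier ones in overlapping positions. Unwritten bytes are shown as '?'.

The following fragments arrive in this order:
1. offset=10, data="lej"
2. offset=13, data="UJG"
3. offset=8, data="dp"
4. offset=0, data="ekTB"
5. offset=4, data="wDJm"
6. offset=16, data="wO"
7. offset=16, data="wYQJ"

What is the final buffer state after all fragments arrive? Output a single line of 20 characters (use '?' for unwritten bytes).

Answer: ekTBwDJmdplejUJGwYQJ

Derivation:
Fragment 1: offset=10 data="lej" -> buffer=??????????lej???????
Fragment 2: offset=13 data="UJG" -> buffer=??????????lejUJG????
Fragment 3: offset=8 data="dp" -> buffer=????????dplejUJG????
Fragment 4: offset=0 data="ekTB" -> buffer=ekTB????dplejUJG????
Fragment 5: offset=4 data="wDJm" -> buffer=ekTBwDJmdplejUJG????
Fragment 6: offset=16 data="wO" -> buffer=ekTBwDJmdplejUJGwO??
Fragment 7: offset=16 data="wYQJ" -> buffer=ekTBwDJmdplejUJGwYQJ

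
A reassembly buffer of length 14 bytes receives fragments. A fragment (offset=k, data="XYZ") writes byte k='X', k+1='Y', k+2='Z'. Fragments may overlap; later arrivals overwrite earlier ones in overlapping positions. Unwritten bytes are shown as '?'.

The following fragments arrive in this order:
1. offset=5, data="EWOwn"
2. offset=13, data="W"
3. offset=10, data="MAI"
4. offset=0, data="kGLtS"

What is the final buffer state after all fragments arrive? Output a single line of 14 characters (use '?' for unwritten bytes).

Answer: kGLtSEWOwnMAIW

Derivation:
Fragment 1: offset=5 data="EWOwn" -> buffer=?????EWOwn????
Fragment 2: offset=13 data="W" -> buffer=?????EWOwn???W
Fragment 3: offset=10 data="MAI" -> buffer=?????EWOwnMAIW
Fragment 4: offset=0 data="kGLtS" -> buffer=kGLtSEWOwnMAIW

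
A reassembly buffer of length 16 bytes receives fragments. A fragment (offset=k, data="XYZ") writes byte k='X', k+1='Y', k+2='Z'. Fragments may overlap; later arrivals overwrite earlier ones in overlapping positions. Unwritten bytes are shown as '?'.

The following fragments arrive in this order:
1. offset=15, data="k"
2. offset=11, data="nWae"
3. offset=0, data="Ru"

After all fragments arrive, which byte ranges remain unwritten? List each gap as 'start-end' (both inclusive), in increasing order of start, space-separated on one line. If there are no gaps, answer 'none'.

Fragment 1: offset=15 len=1
Fragment 2: offset=11 len=4
Fragment 3: offset=0 len=2
Gaps: 2-10

Answer: 2-10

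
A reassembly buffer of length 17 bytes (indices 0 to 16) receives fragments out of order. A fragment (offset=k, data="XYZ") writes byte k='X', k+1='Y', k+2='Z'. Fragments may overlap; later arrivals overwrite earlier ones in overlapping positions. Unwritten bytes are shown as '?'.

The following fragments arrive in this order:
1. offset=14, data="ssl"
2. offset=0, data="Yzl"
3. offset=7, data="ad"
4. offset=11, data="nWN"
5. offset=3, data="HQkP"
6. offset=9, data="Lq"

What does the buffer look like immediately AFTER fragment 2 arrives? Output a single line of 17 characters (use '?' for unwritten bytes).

Answer: Yzl???????????ssl

Derivation:
Fragment 1: offset=14 data="ssl" -> buffer=??????????????ssl
Fragment 2: offset=0 data="Yzl" -> buffer=Yzl???????????ssl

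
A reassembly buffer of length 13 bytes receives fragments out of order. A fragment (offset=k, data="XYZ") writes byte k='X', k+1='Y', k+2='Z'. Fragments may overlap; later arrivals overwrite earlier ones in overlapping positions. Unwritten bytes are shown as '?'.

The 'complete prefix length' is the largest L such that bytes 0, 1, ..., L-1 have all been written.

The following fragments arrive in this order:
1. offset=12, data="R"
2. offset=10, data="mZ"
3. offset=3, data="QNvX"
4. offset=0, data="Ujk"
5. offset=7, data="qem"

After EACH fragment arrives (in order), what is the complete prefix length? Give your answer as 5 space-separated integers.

Answer: 0 0 0 7 13

Derivation:
Fragment 1: offset=12 data="R" -> buffer=????????????R -> prefix_len=0
Fragment 2: offset=10 data="mZ" -> buffer=??????????mZR -> prefix_len=0
Fragment 3: offset=3 data="QNvX" -> buffer=???QNvX???mZR -> prefix_len=0
Fragment 4: offset=0 data="Ujk" -> buffer=UjkQNvX???mZR -> prefix_len=7
Fragment 5: offset=7 data="qem" -> buffer=UjkQNvXqemmZR -> prefix_len=13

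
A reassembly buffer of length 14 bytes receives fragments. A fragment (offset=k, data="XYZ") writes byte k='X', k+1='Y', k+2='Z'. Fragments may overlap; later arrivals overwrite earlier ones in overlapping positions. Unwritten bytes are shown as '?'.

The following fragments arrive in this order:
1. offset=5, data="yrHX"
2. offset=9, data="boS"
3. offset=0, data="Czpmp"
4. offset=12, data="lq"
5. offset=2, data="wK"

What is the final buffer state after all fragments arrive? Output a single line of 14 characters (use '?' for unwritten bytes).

Fragment 1: offset=5 data="yrHX" -> buffer=?????yrHX?????
Fragment 2: offset=9 data="boS" -> buffer=?????yrHXboS??
Fragment 3: offset=0 data="Czpmp" -> buffer=CzpmpyrHXboS??
Fragment 4: offset=12 data="lq" -> buffer=CzpmpyrHXboSlq
Fragment 5: offset=2 data="wK" -> buffer=CzwKpyrHXboSlq

Answer: CzwKpyrHXboSlq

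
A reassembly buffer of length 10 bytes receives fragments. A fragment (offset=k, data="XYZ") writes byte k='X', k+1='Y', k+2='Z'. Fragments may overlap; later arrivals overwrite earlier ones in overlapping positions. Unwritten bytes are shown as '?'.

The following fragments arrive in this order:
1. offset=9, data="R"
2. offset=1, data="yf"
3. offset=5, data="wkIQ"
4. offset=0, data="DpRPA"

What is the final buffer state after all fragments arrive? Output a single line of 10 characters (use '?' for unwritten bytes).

Fragment 1: offset=9 data="R" -> buffer=?????????R
Fragment 2: offset=1 data="yf" -> buffer=?yf??????R
Fragment 3: offset=5 data="wkIQ" -> buffer=?yf??wkIQR
Fragment 4: offset=0 data="DpRPA" -> buffer=DpRPAwkIQR

Answer: DpRPAwkIQR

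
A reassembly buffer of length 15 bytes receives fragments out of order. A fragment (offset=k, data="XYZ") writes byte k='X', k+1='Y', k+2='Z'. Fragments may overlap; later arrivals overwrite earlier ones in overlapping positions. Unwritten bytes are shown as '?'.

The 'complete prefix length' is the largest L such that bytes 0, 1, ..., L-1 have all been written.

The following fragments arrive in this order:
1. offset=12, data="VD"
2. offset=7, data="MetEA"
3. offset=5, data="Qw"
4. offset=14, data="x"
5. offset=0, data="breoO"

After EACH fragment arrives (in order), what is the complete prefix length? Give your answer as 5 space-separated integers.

Answer: 0 0 0 0 15

Derivation:
Fragment 1: offset=12 data="VD" -> buffer=????????????VD? -> prefix_len=0
Fragment 2: offset=7 data="MetEA" -> buffer=???????MetEAVD? -> prefix_len=0
Fragment 3: offset=5 data="Qw" -> buffer=?????QwMetEAVD? -> prefix_len=0
Fragment 4: offset=14 data="x" -> buffer=?????QwMetEAVDx -> prefix_len=0
Fragment 5: offset=0 data="breoO" -> buffer=breoOQwMetEAVDx -> prefix_len=15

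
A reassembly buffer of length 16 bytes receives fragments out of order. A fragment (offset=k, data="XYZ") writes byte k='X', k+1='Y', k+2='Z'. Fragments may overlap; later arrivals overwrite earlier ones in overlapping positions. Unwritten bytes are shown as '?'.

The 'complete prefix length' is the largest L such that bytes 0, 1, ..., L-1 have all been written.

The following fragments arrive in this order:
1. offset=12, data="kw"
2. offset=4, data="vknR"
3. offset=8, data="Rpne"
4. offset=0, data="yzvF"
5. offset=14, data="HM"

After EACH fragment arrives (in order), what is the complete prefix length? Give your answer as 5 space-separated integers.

Answer: 0 0 0 14 16

Derivation:
Fragment 1: offset=12 data="kw" -> buffer=????????????kw?? -> prefix_len=0
Fragment 2: offset=4 data="vknR" -> buffer=????vknR????kw?? -> prefix_len=0
Fragment 3: offset=8 data="Rpne" -> buffer=????vknRRpnekw?? -> prefix_len=0
Fragment 4: offset=0 data="yzvF" -> buffer=yzvFvknRRpnekw?? -> prefix_len=14
Fragment 5: offset=14 data="HM" -> buffer=yzvFvknRRpnekwHM -> prefix_len=16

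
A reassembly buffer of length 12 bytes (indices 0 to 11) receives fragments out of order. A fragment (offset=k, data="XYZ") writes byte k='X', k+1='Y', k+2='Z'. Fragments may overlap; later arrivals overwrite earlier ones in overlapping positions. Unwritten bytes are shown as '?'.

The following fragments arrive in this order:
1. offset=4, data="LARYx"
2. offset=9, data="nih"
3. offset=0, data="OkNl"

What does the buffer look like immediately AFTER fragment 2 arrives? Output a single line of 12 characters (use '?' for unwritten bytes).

Fragment 1: offset=4 data="LARYx" -> buffer=????LARYx???
Fragment 2: offset=9 data="nih" -> buffer=????LARYxnih

Answer: ????LARYxnih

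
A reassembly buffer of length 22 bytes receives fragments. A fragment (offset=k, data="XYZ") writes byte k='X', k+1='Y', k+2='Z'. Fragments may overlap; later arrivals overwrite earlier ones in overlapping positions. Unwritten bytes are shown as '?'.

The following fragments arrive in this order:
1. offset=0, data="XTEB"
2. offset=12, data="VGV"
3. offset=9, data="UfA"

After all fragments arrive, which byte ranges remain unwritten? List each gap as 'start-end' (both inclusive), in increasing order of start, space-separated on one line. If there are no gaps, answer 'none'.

Answer: 4-8 15-21

Derivation:
Fragment 1: offset=0 len=4
Fragment 2: offset=12 len=3
Fragment 3: offset=9 len=3
Gaps: 4-8 15-21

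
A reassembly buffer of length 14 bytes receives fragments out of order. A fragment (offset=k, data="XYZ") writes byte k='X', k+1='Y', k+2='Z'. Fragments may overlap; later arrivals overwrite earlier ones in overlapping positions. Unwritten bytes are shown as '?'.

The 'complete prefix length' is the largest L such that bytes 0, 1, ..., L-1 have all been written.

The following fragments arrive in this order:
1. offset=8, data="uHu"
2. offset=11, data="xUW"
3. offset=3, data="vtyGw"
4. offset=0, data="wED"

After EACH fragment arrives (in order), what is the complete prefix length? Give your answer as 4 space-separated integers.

Fragment 1: offset=8 data="uHu" -> buffer=????????uHu??? -> prefix_len=0
Fragment 2: offset=11 data="xUW" -> buffer=????????uHuxUW -> prefix_len=0
Fragment 3: offset=3 data="vtyGw" -> buffer=???vtyGwuHuxUW -> prefix_len=0
Fragment 4: offset=0 data="wED" -> buffer=wEDvtyGwuHuxUW -> prefix_len=14

Answer: 0 0 0 14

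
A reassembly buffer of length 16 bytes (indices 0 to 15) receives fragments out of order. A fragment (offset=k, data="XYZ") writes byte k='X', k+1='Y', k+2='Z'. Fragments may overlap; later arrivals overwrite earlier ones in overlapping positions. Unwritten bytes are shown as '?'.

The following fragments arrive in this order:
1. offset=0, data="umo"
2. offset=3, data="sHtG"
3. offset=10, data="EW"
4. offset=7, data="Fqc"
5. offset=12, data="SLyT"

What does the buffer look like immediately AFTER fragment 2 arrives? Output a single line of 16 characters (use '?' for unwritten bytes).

Fragment 1: offset=0 data="umo" -> buffer=umo?????????????
Fragment 2: offset=3 data="sHtG" -> buffer=umosHtG?????????

Answer: umosHtG?????????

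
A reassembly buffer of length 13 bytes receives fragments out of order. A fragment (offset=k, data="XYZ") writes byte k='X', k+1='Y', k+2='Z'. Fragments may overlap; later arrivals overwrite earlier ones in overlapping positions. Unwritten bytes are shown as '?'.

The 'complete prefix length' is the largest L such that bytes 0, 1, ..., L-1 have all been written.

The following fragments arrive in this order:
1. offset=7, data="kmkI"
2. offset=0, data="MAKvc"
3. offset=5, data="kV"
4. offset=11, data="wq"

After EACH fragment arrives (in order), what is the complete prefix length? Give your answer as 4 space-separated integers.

Answer: 0 5 11 13

Derivation:
Fragment 1: offset=7 data="kmkI" -> buffer=???????kmkI?? -> prefix_len=0
Fragment 2: offset=0 data="MAKvc" -> buffer=MAKvc??kmkI?? -> prefix_len=5
Fragment 3: offset=5 data="kV" -> buffer=MAKvckVkmkI?? -> prefix_len=11
Fragment 4: offset=11 data="wq" -> buffer=MAKvckVkmkIwq -> prefix_len=13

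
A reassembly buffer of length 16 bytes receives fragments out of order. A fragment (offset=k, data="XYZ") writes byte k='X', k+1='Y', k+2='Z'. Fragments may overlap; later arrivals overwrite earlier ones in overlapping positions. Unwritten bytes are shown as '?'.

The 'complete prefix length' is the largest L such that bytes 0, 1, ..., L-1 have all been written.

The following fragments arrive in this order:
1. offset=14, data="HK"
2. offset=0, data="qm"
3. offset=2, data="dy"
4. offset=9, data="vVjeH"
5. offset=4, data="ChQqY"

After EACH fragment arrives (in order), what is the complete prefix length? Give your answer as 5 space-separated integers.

Answer: 0 2 4 4 16

Derivation:
Fragment 1: offset=14 data="HK" -> buffer=??????????????HK -> prefix_len=0
Fragment 2: offset=0 data="qm" -> buffer=qm????????????HK -> prefix_len=2
Fragment 3: offset=2 data="dy" -> buffer=qmdy??????????HK -> prefix_len=4
Fragment 4: offset=9 data="vVjeH" -> buffer=qmdy?????vVjeHHK -> prefix_len=4
Fragment 5: offset=4 data="ChQqY" -> buffer=qmdyChQqYvVjeHHK -> prefix_len=16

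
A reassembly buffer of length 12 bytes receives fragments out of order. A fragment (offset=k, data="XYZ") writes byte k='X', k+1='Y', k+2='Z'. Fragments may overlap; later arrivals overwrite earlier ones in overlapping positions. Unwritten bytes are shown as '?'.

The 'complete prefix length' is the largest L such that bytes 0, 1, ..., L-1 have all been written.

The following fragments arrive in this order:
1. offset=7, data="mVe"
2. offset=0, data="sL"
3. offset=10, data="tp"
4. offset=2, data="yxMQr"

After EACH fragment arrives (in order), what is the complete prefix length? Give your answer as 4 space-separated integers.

Answer: 0 2 2 12

Derivation:
Fragment 1: offset=7 data="mVe" -> buffer=???????mVe?? -> prefix_len=0
Fragment 2: offset=0 data="sL" -> buffer=sL?????mVe?? -> prefix_len=2
Fragment 3: offset=10 data="tp" -> buffer=sL?????mVetp -> prefix_len=2
Fragment 4: offset=2 data="yxMQr" -> buffer=sLyxMQrmVetp -> prefix_len=12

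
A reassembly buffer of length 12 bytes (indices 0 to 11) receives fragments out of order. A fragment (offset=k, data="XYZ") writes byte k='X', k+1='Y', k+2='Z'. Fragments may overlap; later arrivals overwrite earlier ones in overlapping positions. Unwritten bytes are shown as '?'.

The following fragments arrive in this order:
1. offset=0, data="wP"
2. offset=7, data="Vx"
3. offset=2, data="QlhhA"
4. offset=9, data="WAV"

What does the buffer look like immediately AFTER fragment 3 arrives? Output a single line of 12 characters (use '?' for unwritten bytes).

Fragment 1: offset=0 data="wP" -> buffer=wP??????????
Fragment 2: offset=7 data="Vx" -> buffer=wP?????Vx???
Fragment 3: offset=2 data="QlhhA" -> buffer=wPQlhhAVx???

Answer: wPQlhhAVx???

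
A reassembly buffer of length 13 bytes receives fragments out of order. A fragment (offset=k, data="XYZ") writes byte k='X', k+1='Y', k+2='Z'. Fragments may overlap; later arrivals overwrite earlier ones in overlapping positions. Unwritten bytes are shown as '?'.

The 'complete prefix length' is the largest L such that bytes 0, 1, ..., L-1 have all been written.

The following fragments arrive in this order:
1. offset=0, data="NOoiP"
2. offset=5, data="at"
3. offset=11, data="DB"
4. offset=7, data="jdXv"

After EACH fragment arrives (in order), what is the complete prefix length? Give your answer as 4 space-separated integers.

Fragment 1: offset=0 data="NOoiP" -> buffer=NOoiP???????? -> prefix_len=5
Fragment 2: offset=5 data="at" -> buffer=NOoiPat?????? -> prefix_len=7
Fragment 3: offset=11 data="DB" -> buffer=NOoiPat????DB -> prefix_len=7
Fragment 4: offset=7 data="jdXv" -> buffer=NOoiPatjdXvDB -> prefix_len=13

Answer: 5 7 7 13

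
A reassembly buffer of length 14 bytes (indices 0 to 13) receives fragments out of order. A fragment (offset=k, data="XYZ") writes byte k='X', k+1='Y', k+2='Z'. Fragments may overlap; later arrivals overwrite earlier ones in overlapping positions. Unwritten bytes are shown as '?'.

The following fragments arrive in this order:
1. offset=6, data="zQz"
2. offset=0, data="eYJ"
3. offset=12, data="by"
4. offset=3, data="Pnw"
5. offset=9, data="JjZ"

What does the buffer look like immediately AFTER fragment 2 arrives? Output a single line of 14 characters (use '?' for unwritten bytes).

Answer: eYJ???zQz?????

Derivation:
Fragment 1: offset=6 data="zQz" -> buffer=??????zQz?????
Fragment 2: offset=0 data="eYJ" -> buffer=eYJ???zQz?????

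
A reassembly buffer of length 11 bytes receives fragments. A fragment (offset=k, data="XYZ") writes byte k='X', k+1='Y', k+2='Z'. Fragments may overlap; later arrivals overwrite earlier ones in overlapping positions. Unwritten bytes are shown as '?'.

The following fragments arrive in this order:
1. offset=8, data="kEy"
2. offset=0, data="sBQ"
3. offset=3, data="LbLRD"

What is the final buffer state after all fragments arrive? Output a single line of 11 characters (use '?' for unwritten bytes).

Fragment 1: offset=8 data="kEy" -> buffer=????????kEy
Fragment 2: offset=0 data="sBQ" -> buffer=sBQ?????kEy
Fragment 3: offset=3 data="LbLRD" -> buffer=sBQLbLRDkEy

Answer: sBQLbLRDkEy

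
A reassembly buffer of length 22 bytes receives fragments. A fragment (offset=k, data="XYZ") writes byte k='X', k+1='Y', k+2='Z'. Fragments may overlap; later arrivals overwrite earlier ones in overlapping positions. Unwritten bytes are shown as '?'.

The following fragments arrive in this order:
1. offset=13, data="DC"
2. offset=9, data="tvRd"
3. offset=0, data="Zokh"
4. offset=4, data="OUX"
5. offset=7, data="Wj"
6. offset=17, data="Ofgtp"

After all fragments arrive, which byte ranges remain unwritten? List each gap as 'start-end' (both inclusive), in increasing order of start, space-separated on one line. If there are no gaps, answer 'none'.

Answer: 15-16

Derivation:
Fragment 1: offset=13 len=2
Fragment 2: offset=9 len=4
Fragment 3: offset=0 len=4
Fragment 4: offset=4 len=3
Fragment 5: offset=7 len=2
Fragment 6: offset=17 len=5
Gaps: 15-16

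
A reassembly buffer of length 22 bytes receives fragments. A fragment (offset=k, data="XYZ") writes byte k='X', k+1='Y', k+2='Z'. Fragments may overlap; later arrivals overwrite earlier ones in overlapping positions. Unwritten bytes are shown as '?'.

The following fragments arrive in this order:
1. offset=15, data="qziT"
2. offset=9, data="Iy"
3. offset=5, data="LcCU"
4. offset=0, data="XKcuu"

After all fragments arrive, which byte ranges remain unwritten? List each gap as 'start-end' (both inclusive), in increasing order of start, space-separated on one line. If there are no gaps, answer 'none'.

Answer: 11-14 19-21

Derivation:
Fragment 1: offset=15 len=4
Fragment 2: offset=9 len=2
Fragment 3: offset=5 len=4
Fragment 4: offset=0 len=5
Gaps: 11-14 19-21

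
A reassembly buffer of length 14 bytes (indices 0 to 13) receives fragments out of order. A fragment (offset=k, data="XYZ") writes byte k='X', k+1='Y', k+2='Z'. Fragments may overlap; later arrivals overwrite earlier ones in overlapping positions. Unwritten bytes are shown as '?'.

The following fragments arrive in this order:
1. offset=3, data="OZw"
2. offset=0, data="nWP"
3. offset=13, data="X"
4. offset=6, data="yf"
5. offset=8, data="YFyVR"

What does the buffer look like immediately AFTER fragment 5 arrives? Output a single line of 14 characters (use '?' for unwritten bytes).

Answer: nWPOZwyfYFyVRX

Derivation:
Fragment 1: offset=3 data="OZw" -> buffer=???OZw????????
Fragment 2: offset=0 data="nWP" -> buffer=nWPOZw????????
Fragment 3: offset=13 data="X" -> buffer=nWPOZw???????X
Fragment 4: offset=6 data="yf" -> buffer=nWPOZwyf?????X
Fragment 5: offset=8 data="YFyVR" -> buffer=nWPOZwyfYFyVRX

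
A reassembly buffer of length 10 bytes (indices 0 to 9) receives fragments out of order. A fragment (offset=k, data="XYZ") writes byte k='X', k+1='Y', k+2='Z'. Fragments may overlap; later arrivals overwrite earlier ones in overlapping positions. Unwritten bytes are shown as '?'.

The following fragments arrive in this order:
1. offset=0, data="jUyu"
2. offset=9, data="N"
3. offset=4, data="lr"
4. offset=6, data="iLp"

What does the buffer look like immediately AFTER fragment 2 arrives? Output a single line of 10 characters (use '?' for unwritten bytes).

Answer: jUyu?????N

Derivation:
Fragment 1: offset=0 data="jUyu" -> buffer=jUyu??????
Fragment 2: offset=9 data="N" -> buffer=jUyu?????N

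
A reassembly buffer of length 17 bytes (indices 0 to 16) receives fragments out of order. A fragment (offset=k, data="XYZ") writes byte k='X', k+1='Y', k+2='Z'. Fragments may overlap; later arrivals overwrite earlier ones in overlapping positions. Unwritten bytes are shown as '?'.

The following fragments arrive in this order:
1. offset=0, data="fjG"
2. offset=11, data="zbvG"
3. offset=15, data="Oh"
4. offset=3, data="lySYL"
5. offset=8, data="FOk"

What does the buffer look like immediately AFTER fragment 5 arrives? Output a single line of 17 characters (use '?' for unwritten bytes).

Fragment 1: offset=0 data="fjG" -> buffer=fjG??????????????
Fragment 2: offset=11 data="zbvG" -> buffer=fjG????????zbvG??
Fragment 3: offset=15 data="Oh" -> buffer=fjG????????zbvGOh
Fragment 4: offset=3 data="lySYL" -> buffer=fjGlySYL???zbvGOh
Fragment 5: offset=8 data="FOk" -> buffer=fjGlySYLFOkzbvGOh

Answer: fjGlySYLFOkzbvGOh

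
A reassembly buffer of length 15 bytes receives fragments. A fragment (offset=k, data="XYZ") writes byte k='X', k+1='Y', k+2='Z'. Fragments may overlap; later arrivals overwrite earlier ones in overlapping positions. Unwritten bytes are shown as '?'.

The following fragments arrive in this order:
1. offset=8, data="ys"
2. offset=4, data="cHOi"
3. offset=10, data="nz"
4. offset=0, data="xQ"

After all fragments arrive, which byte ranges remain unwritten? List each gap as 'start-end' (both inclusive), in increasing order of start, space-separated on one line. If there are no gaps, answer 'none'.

Answer: 2-3 12-14

Derivation:
Fragment 1: offset=8 len=2
Fragment 2: offset=4 len=4
Fragment 3: offset=10 len=2
Fragment 4: offset=0 len=2
Gaps: 2-3 12-14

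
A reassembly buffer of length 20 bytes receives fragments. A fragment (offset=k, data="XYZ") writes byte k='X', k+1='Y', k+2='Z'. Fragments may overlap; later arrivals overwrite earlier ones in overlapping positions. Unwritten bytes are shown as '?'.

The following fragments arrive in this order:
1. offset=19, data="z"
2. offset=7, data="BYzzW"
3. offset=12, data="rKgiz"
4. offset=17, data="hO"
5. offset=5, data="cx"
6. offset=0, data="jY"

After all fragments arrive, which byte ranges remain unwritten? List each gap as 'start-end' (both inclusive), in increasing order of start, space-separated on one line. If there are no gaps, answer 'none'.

Fragment 1: offset=19 len=1
Fragment 2: offset=7 len=5
Fragment 3: offset=12 len=5
Fragment 4: offset=17 len=2
Fragment 5: offset=5 len=2
Fragment 6: offset=0 len=2
Gaps: 2-4

Answer: 2-4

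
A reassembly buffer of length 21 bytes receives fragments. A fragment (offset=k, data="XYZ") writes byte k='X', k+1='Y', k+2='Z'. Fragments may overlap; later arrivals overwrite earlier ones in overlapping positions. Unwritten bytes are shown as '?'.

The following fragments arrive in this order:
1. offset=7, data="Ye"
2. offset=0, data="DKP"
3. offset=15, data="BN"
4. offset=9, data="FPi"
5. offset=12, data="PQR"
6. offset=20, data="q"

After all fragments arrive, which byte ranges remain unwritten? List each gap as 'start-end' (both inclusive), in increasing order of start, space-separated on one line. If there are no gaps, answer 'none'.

Fragment 1: offset=7 len=2
Fragment 2: offset=0 len=3
Fragment 3: offset=15 len=2
Fragment 4: offset=9 len=3
Fragment 5: offset=12 len=3
Fragment 6: offset=20 len=1
Gaps: 3-6 17-19

Answer: 3-6 17-19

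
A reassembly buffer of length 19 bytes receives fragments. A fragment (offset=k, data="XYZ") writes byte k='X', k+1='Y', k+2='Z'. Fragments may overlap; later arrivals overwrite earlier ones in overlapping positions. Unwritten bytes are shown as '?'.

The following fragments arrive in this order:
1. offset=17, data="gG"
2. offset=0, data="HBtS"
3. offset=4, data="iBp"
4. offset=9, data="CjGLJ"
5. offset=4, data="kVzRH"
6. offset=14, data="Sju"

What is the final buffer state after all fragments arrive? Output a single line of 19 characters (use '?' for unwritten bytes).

Answer: HBtSkVzRHCjGLJSjugG

Derivation:
Fragment 1: offset=17 data="gG" -> buffer=?????????????????gG
Fragment 2: offset=0 data="HBtS" -> buffer=HBtS?????????????gG
Fragment 3: offset=4 data="iBp" -> buffer=HBtSiBp??????????gG
Fragment 4: offset=9 data="CjGLJ" -> buffer=HBtSiBp??CjGLJ???gG
Fragment 5: offset=4 data="kVzRH" -> buffer=HBtSkVzRHCjGLJ???gG
Fragment 6: offset=14 data="Sju" -> buffer=HBtSkVzRHCjGLJSjugG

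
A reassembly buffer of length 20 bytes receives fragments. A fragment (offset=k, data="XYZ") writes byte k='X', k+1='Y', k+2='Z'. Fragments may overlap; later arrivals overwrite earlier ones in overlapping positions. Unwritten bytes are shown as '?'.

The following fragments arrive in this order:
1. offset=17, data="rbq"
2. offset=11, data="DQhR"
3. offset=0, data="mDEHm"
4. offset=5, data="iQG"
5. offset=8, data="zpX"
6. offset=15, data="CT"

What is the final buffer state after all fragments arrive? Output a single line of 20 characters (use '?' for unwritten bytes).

Fragment 1: offset=17 data="rbq" -> buffer=?????????????????rbq
Fragment 2: offset=11 data="DQhR" -> buffer=???????????DQhR??rbq
Fragment 3: offset=0 data="mDEHm" -> buffer=mDEHm??????DQhR??rbq
Fragment 4: offset=5 data="iQG" -> buffer=mDEHmiQG???DQhR??rbq
Fragment 5: offset=8 data="zpX" -> buffer=mDEHmiQGzpXDQhR??rbq
Fragment 6: offset=15 data="CT" -> buffer=mDEHmiQGzpXDQhRCTrbq

Answer: mDEHmiQGzpXDQhRCTrbq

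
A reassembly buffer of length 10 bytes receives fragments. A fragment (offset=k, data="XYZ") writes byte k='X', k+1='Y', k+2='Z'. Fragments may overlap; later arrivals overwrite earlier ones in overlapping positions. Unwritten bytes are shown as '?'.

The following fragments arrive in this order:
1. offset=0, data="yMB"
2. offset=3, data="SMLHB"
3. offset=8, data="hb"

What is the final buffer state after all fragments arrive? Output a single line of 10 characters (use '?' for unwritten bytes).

Fragment 1: offset=0 data="yMB" -> buffer=yMB???????
Fragment 2: offset=3 data="SMLHB" -> buffer=yMBSMLHB??
Fragment 3: offset=8 data="hb" -> buffer=yMBSMLHBhb

Answer: yMBSMLHBhb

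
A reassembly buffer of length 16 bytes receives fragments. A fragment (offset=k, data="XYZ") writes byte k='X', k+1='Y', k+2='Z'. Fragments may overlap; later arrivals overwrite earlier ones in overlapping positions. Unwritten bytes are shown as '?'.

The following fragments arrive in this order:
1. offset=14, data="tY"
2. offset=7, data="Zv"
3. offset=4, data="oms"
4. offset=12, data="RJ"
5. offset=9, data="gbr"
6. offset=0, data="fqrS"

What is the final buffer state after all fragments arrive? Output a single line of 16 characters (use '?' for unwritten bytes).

Answer: fqrSomsZvgbrRJtY

Derivation:
Fragment 1: offset=14 data="tY" -> buffer=??????????????tY
Fragment 2: offset=7 data="Zv" -> buffer=???????Zv?????tY
Fragment 3: offset=4 data="oms" -> buffer=????omsZv?????tY
Fragment 4: offset=12 data="RJ" -> buffer=????omsZv???RJtY
Fragment 5: offset=9 data="gbr" -> buffer=????omsZvgbrRJtY
Fragment 6: offset=0 data="fqrS" -> buffer=fqrSomsZvgbrRJtY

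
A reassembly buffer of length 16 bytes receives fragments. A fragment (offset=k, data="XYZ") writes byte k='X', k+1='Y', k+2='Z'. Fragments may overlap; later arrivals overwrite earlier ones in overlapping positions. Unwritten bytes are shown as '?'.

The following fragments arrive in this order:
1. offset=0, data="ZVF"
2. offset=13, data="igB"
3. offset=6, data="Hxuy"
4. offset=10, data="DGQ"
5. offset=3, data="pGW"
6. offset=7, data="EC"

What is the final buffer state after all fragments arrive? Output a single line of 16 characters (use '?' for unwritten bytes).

Fragment 1: offset=0 data="ZVF" -> buffer=ZVF?????????????
Fragment 2: offset=13 data="igB" -> buffer=ZVF??????????igB
Fragment 3: offset=6 data="Hxuy" -> buffer=ZVF???Hxuy???igB
Fragment 4: offset=10 data="DGQ" -> buffer=ZVF???HxuyDGQigB
Fragment 5: offset=3 data="pGW" -> buffer=ZVFpGWHxuyDGQigB
Fragment 6: offset=7 data="EC" -> buffer=ZVFpGWHECyDGQigB

Answer: ZVFpGWHECyDGQigB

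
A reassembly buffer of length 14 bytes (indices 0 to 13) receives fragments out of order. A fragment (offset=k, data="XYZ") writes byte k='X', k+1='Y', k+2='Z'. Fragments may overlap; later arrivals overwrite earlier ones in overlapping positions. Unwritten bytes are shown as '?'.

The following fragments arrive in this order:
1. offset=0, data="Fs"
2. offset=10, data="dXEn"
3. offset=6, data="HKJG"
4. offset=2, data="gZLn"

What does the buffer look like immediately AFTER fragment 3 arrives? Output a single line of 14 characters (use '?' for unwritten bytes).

Answer: Fs????HKJGdXEn

Derivation:
Fragment 1: offset=0 data="Fs" -> buffer=Fs????????????
Fragment 2: offset=10 data="dXEn" -> buffer=Fs????????dXEn
Fragment 3: offset=6 data="HKJG" -> buffer=Fs????HKJGdXEn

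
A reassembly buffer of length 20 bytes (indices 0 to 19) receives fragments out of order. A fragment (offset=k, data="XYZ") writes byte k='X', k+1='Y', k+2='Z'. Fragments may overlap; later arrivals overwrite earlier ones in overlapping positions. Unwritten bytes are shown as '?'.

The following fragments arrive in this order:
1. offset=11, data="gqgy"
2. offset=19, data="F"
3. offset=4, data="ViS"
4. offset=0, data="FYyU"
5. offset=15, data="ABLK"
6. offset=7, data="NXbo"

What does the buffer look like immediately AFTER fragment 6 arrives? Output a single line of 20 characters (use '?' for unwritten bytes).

Answer: FYyUViSNXbogqgyABLKF

Derivation:
Fragment 1: offset=11 data="gqgy" -> buffer=???????????gqgy?????
Fragment 2: offset=19 data="F" -> buffer=???????????gqgy????F
Fragment 3: offset=4 data="ViS" -> buffer=????ViS????gqgy????F
Fragment 4: offset=0 data="FYyU" -> buffer=FYyUViS????gqgy????F
Fragment 5: offset=15 data="ABLK" -> buffer=FYyUViS????gqgyABLKF
Fragment 6: offset=7 data="NXbo" -> buffer=FYyUViSNXbogqgyABLKF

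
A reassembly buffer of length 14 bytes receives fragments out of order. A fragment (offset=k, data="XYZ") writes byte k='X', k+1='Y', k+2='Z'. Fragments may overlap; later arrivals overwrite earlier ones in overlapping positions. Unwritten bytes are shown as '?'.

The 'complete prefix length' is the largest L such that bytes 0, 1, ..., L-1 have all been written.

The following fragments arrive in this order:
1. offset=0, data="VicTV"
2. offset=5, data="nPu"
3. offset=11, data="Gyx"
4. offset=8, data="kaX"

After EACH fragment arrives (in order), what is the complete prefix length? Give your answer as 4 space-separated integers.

Answer: 5 8 8 14

Derivation:
Fragment 1: offset=0 data="VicTV" -> buffer=VicTV????????? -> prefix_len=5
Fragment 2: offset=5 data="nPu" -> buffer=VicTVnPu?????? -> prefix_len=8
Fragment 3: offset=11 data="Gyx" -> buffer=VicTVnPu???Gyx -> prefix_len=8
Fragment 4: offset=8 data="kaX" -> buffer=VicTVnPukaXGyx -> prefix_len=14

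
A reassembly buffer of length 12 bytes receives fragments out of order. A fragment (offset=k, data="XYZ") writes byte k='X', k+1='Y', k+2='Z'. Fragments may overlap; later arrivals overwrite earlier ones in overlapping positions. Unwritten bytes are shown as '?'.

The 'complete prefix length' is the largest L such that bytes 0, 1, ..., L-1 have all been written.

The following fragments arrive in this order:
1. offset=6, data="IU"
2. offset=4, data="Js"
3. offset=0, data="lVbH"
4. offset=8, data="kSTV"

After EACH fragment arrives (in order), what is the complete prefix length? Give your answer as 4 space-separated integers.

Fragment 1: offset=6 data="IU" -> buffer=??????IU???? -> prefix_len=0
Fragment 2: offset=4 data="Js" -> buffer=????JsIU???? -> prefix_len=0
Fragment 3: offset=0 data="lVbH" -> buffer=lVbHJsIU???? -> prefix_len=8
Fragment 4: offset=8 data="kSTV" -> buffer=lVbHJsIUkSTV -> prefix_len=12

Answer: 0 0 8 12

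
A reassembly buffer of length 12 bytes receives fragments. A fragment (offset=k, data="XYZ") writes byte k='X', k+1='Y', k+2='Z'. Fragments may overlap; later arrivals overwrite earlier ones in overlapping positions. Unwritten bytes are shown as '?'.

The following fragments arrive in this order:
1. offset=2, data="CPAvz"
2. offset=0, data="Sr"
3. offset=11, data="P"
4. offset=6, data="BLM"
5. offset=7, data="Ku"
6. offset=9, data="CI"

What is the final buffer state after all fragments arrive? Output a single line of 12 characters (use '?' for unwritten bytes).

Fragment 1: offset=2 data="CPAvz" -> buffer=??CPAvz?????
Fragment 2: offset=0 data="Sr" -> buffer=SrCPAvz?????
Fragment 3: offset=11 data="P" -> buffer=SrCPAvz????P
Fragment 4: offset=6 data="BLM" -> buffer=SrCPAvBLM??P
Fragment 5: offset=7 data="Ku" -> buffer=SrCPAvBKu??P
Fragment 6: offset=9 data="CI" -> buffer=SrCPAvBKuCIP

Answer: SrCPAvBKuCIP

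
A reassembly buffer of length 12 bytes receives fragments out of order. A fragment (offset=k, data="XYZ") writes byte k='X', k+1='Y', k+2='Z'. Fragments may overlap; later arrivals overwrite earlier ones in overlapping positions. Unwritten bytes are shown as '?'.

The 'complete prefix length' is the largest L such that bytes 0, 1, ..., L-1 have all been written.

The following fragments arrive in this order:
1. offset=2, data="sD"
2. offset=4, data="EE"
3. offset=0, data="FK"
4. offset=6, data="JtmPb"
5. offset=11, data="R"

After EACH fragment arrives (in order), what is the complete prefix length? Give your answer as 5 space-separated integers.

Fragment 1: offset=2 data="sD" -> buffer=??sD???????? -> prefix_len=0
Fragment 2: offset=4 data="EE" -> buffer=??sDEE?????? -> prefix_len=0
Fragment 3: offset=0 data="FK" -> buffer=FKsDEE?????? -> prefix_len=6
Fragment 4: offset=6 data="JtmPb" -> buffer=FKsDEEJtmPb? -> prefix_len=11
Fragment 5: offset=11 data="R" -> buffer=FKsDEEJtmPbR -> prefix_len=12

Answer: 0 0 6 11 12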